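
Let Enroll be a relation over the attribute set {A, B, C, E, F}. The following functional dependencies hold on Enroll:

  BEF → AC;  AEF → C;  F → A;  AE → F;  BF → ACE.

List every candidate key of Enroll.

(B, F), (A, B, E)

Attribute B never appears on the right-hand side of any dependency, so B must belong to every candidate key.
{B}⁺ = {B}, which is not all of the schema, so we must add further attributes.
{B, F}⁺: F→A adds A; BF→ACE adds C, E → {A, B, C, E, F}.
{A, B, E}⁺: AE→F adds F; BF→ACE adds C → {A, B, C, E, F}.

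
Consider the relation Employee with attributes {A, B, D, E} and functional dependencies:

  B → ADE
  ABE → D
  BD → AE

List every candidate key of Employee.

{B}

Attribute B never appears on the right-hand side of any dependency, so B must belong to every candidate key.
{B}⁺ = {A, B, D, E}, which is all of the schema, so {B} is the only candidate key.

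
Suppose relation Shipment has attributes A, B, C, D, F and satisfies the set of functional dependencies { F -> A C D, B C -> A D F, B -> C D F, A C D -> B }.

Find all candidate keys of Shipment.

(B); (F); (A, C, D)

{B}⁺: B→CDF adds C, D, F; F→ACD adds A → {A, B, C, D, F}.
{F}⁺: F→ACD adds A, C, D; ACD→B adds B → {A, B, C, D, F}.
{A, C, D}⁺: ACD→B adds B; BC→ADF adds F → {A, B, C, D, F}. Minimal: {C, D}⁺ = {C, D}; {A, D}⁺ = {A, D}; {A, C}⁺ = {A, C} — none reach the full schema.
Any other superkey contains one of these as a subset, so there are no further candidate keys.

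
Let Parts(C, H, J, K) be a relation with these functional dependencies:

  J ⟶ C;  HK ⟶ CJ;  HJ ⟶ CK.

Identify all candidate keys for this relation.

Attribute H never appears on the right-hand side of any dependency, so H must belong to every candidate key.
{H}⁺ = {H}, which is not all of the schema, so we must add further attributes.
{H, J}⁺: J→C adds C; HJ→CK adds K → {C, H, J, K}. Minimal: {J}⁺ = {C, J}; {H}⁺ = {H} — none reach the full schema.
{H, K}⁺: HK→CJ adds C, J → {C, H, J, K}. Minimal: {K}⁺ = {K}; {H}⁺ = {H} — none reach the full schema.

{H, J}, {H, K}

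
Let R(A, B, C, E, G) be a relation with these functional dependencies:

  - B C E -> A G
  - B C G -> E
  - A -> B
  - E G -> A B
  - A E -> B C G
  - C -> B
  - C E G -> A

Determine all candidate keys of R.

{A, E}, {C, E}, {C, G}, {E, G}

{A, E}⁺: A→B adds B; AE→BCG adds C, G → {A, B, C, E, G}. Minimal: {E}⁺ = {E}; {A}⁺ = {A, B} — none reach the full schema.
{C, E}⁺: C→B adds B; BCE→AG adds A, G → {A, B, C, E, G}. Minimal: {E}⁺ = {E}; {C}⁺ = {B, C} — none reach the full schema.
{C, G}⁺: C→B adds B; BCG→E adds E; EG→AB adds A → {A, B, C, E, G}. Minimal: {G}⁺ = {G}; {C}⁺ = {B, C} — none reach the full schema.
{E, G}⁺: EG→AB adds A, B; AE→BCG adds C → {A, B, C, E, G}. Minimal: {G}⁺ = {G}; {E}⁺ = {E} — none reach the full schema.
Any other superkey contains one of these as a subset, so there are no further candidate keys.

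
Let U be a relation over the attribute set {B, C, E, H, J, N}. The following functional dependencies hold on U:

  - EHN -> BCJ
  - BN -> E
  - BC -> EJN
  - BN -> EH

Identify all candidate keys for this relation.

{B, C}⁺: BC→EJN adds E, J, N; BN→EH adds H → {B, C, E, H, J, N}. Minimal: {C}⁺ = {C}; {B}⁺ = {B} — none reach the full schema.
{B, N}⁺: BN→E adds E; BN→EH adds H; EHN→BCJ adds C, J → {B, C, E, H, J, N}. Minimal: {N}⁺ = {N}; {B}⁺ = {B} — none reach the full schema.
{E, H, N}⁺: EHN→BCJ adds B, C, J → {B, C, E, H, J, N}. Minimal: {H, N}⁺ = {H, N}; {E, N}⁺ = {E, N}; {E, H}⁺ = {E, H} — none reach the full schema.

BC, BN, EHN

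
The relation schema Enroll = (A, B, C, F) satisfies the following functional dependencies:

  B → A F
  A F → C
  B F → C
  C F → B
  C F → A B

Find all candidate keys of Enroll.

B, AF, CF

{B}⁺: B→AF adds A, F; AF→C adds C → {A, B, C, F}.
{A, F}⁺: AF→C adds C; CF→B adds B → {A, B, C, F}.
{C, F}⁺: CF→B adds B; CF→AB adds A → {A, B, C, F}.
Any other superkey contains one of these as a subset, so there are no further candidate keys.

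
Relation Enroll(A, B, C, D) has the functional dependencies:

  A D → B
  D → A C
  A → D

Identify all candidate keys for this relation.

{A}⁺: A→D adds D; AD→B adds B; D→AC adds C → {A, B, C, D}.
{D}⁺: D→AC adds A, C; AD→B adds B → {A, B, C, D}.

{A}, {D}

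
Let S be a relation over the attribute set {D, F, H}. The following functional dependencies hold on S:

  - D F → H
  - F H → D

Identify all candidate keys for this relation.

Attribute F never appears on the right-hand side of any dependency, so F must belong to every candidate key.
{F}⁺ = {F}, which is not all of the schema, so we must add further attributes.
{D, F}⁺: DF→H adds H → {D, F, H}. Minimal: {F}⁺ = {F}; {D}⁺ = {D} — none reach the full schema.
{F, H}⁺: FH→D adds D → {D, F, H}. Minimal: {H}⁺ = {H}; {F}⁺ = {F} — none reach the full schema.

{D, F}, {F, H}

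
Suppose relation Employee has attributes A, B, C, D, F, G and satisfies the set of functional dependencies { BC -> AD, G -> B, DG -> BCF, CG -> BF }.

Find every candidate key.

Attribute G never appears on the right-hand side of any dependency, so G must belong to every candidate key.
{G}⁺ = {B, G}, which is not all of the schema, so we must add further attributes.
{C, G}⁺: G→B adds B; CG→BF adds F; BC→AD adds A, D → {A, B, C, D, F, G}. Minimal: {G}⁺ = {B, G}; {C}⁺ = {C} — none reach the full schema.
{D, G}⁺: G→B adds B; DG→BCF adds C, F; BC→AD adds A → {A, B, C, D, F, G}. Minimal: {G}⁺ = {B, G}; {D}⁺ = {D} — none reach the full schema.
Any other superkey contains one of these as a subset, so there are no further candidate keys.

{C, G}, {D, G}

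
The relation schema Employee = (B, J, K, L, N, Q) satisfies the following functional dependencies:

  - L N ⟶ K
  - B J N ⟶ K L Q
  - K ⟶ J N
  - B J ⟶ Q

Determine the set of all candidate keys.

Attribute B never appears on the right-hand side of any dependency, so B must belong to every candidate key.
{B}⁺ = {B}, which is not all of the schema, so we must add further attributes.
{B, K}⁺: K→JN adds J, N; BJ→Q adds Q; BJN→KLQ adds L → {B, J, K, L, N, Q}. Minimal: {K}⁺ = {J, K, N}; {B}⁺ = {B} — none reach the full schema.
{B, J, N}⁺: BJN→KLQ adds K, L, Q → {B, J, K, L, N, Q}. Minimal: {J, N}⁺ = {J, N}; {B, N}⁺ = {B, N}; {B, J}⁺ = {B, J, Q} — none reach the full schema.
{B, L, N}⁺: LN→K adds K; K→JN adds J; BJ→Q adds Q → {B, J, K, L, N, Q}. Minimal: {L, N}⁺ = {J, K, L, N}; {B, N}⁺ = {B, N}; {B, L}⁺ = {B, L} — none reach the full schema.

{B, K}; {B, J, N}; {B, L, N}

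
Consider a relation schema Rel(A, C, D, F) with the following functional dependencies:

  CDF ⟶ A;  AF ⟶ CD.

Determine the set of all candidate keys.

AF, CDF

Attribute F never appears on the right-hand side of any dependency, so F must belong to every candidate key.
{F}⁺ = {F}, which is not all of the schema, so we must add further attributes.
{A, F}⁺: AF→CD adds C, D → {A, C, D, F}. Minimal: {F}⁺ = {F}; {A}⁺ = {A} — none reach the full schema.
{C, D, F}⁺: CDF→A adds A → {A, C, D, F}. Minimal: {D, F}⁺ = {D, F}; {C, F}⁺ = {C, F}; {C, D}⁺ = {C, D} — none reach the full schema.
Any other superkey contains one of these as a subset, so there are no further candidate keys.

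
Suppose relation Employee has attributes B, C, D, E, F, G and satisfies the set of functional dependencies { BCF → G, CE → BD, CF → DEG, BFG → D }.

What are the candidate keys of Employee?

Attributes C, F never appear on any right-hand side, so every candidate key must contain {C, F}.
{C, F}⁺ = {B, C, D, E, F, G}, which is all of the schema, so {C, F} is the only candidate key.

CF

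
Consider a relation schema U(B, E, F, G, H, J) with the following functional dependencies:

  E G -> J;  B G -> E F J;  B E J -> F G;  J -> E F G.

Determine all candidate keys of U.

Attributes B, H never appear on any right-hand side, so every candidate key must contain {B, H}.
{B, H}⁺ = {B, H}, which is not all of the schema, so we must add further attributes.
{B, G, H}⁺: BG→EFJ adds E, F, J → {B, E, F, G, H, J}. Minimal: {G, H}⁺ = {G, H}; {B, H}⁺ = {B, H}; {B, G}⁺ = {B, E, F, G, J} — none reach the full schema.
{B, H, J}⁺: J→EFG adds E, F, G → {B, E, F, G, H, J}. Minimal: {H, J}⁺ = {E, F, G, H, J}; {B, J}⁺ = {B, E, F, G, J}; {B, H}⁺ = {B, H} — none reach the full schema.
Any other superkey contains one of these as a subset, so there are no further candidate keys.

{B, G, H}, {B, H, J}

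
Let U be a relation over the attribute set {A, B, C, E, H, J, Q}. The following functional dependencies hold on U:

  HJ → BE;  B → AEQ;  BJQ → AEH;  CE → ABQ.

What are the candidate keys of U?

BCJ, CEJ, CHJ

{B, C, J}⁺: B→AEQ adds A, E, Q; BJQ→AEH adds H → {A, B, C, E, H, J, Q}. Minimal: {C, J}⁺ = {C, J}; {B, J}⁺ = {A, B, E, H, J, Q}; {B, C}⁺ = {A, B, C, E, Q} — none reach the full schema.
{C, E, J}⁺: CE→ABQ adds A, B, Q; BJQ→AEH adds H → {A, B, C, E, H, J, Q}. Minimal: {E, J}⁺ = {E, J}; {C, J}⁺ = {C, J}; {C, E}⁺ = {A, B, C, E, Q} — none reach the full schema.
{C, H, J}⁺: HJ→BE adds B, E; B→AEQ adds A, Q → {A, B, C, E, H, J, Q}. Minimal: {H, J}⁺ = {A, B, E, H, J, Q}; {C, J}⁺ = {C, J}; {C, H}⁺ = {C, H} — none reach the full schema.
Any other superkey contains one of these as a subset, so there are no further candidate keys.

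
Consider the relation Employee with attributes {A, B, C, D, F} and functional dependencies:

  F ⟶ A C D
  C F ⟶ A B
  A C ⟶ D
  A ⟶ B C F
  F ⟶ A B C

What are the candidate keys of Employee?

{A}, {F}

{A}⁺: A→BCF adds B, C, F; F→ACD adds D → {A, B, C, D, F}.
{F}⁺: F→ACD adds A, C, D; CF→AB adds B → {A, B, C, D, F}.
Any other superkey contains one of these as a subset, so there are no further candidate keys.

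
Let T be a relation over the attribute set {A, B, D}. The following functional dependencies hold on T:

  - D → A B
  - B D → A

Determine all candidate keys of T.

Attribute D never appears on the right-hand side of any dependency, so D must belong to every candidate key.
{D}⁺ = {A, B, D}, which is all of the schema, so {D} is the only candidate key.

{D}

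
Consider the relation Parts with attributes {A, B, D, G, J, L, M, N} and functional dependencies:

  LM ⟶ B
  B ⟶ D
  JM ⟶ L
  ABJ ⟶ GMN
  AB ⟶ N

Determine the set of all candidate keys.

(A, B, J), (A, J, M)

{A, B, J}⁺: B→D adds D; ABJ→GMN adds G, M, N; JM→L adds L → {A, B, D, G, J, L, M, N}. Minimal: {B, J}⁺ = {B, D, J}; {A, J}⁺ = {A, J}; {A, B}⁺ = {A, B, D, N} — none reach the full schema.
{A, J, M}⁺: JM→L adds L; LM→B adds B; B→D adds D; ABJ→GMN adds G, N → {A, B, D, G, J, L, M, N}. Minimal: {J, M}⁺ = {B, D, J, L, M}; {A, M}⁺ = {A, M}; {A, J}⁺ = {A, J} — none reach the full schema.
Any other superkey contains one of these as a subset, so there are no further candidate keys.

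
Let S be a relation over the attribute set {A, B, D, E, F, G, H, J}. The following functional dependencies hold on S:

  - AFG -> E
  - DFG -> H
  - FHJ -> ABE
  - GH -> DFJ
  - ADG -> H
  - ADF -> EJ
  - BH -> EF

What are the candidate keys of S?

Attribute G never appears on the right-hand side of any dependency, so G must belong to every candidate key.
{G}⁺ = {G}, which is not all of the schema, so we must add further attributes.
{G, H}⁺: GH→DFJ adds D, F, J; FHJ→ABE adds A, B, E → {A, B, D, E, F, G, H, J}.
{A, D, G}⁺: ADG→H adds H; GH→DFJ adds F, J; ADF→EJ adds E; FHJ→ABE adds B → {A, B, D, E, F, G, H, J}.
{D, F, G}⁺: DFG→H adds H; GH→DFJ adds J; FHJ→ABE adds A, B, E → {A, B, D, E, F, G, H, J}.
Any other superkey contains one of these as a subset, so there are no further candidate keys.

(G, H), (A, D, G), (D, F, G)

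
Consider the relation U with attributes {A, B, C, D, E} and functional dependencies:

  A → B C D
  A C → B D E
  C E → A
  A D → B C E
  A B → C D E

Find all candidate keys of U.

(A), (C, E)

{A}⁺: A→BCD adds B, C, D; AC→BDE adds E → {A, B, C, D, E}.
{C, E}⁺: CE→A adds A; A→BCD adds B, D → {A, B, C, D, E}. Minimal: {E}⁺ = {E}; {C}⁺ = {C} — none reach the full schema.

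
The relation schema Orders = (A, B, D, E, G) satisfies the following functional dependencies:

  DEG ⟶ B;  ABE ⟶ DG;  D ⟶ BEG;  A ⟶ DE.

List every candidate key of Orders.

{A}

Attribute A never appears on the right-hand side of any dependency, so A must belong to every candidate key.
{A}⁺ = {A, B, D, E, G}, which is all of the schema, so {A} is the only candidate key.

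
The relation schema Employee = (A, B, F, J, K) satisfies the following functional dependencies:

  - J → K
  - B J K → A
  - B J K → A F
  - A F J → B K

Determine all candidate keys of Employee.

{B, J}⁺: J→K adds K; BJK→A adds A; BJK→AF adds F → {A, B, F, J, K}.
{A, F, J}⁺: J→K adds K; AFJ→BK adds B → {A, B, F, J, K}.

{B, J}, {A, F, J}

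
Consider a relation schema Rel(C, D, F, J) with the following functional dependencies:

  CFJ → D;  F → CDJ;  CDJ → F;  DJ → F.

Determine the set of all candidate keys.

F, DJ

{F}⁺: F→CDJ adds C, D, J → {C, D, F, J}.
{D, J}⁺: DJ→F adds F; F→CDJ adds C → {C, D, F, J}. Minimal: {J}⁺ = {J}; {D}⁺ = {D} — none reach the full schema.
Any other superkey contains one of these as a subset, so there are no further candidate keys.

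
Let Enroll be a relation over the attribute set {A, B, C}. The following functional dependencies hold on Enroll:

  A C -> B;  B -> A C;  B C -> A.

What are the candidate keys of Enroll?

{B}⁺: B→AC adds A, C → {A, B, C}.
{A, C}⁺: AC→B adds B → {A, B, C}.

(B), (A, C)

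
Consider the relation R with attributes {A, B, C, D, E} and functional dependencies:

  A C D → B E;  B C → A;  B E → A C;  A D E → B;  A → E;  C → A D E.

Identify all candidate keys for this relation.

{C}⁺: C→ADE adds A, D, E; ACD→BE adds B → {A, B, C, D, E}.
{A, B}⁺: A→E adds E; BE→AC adds C; C→ADE adds D → {A, B, C, D, E}. Minimal: {B}⁺ = {B}; {A}⁺ = {A, E} — none reach the full schema.
{A, D}⁺: A→E adds E; ADE→B adds B; BE→AC adds C → {A, B, C, D, E}. Minimal: {D}⁺ = {D}; {A}⁺ = {A, E} — none reach the full schema.
{B, E}⁺: BE→AC adds A, C; C→ADE adds D → {A, B, C, D, E}. Minimal: {E}⁺ = {E}; {B}⁺ = {B} — none reach the full schema.

C, AB, AD, BE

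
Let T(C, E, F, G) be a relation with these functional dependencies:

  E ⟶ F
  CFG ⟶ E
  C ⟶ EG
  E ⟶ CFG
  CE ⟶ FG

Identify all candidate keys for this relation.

{C}⁺: C→EG adds E, G; E→CFG adds F → {C, E, F, G}.
{E}⁺: E→F adds F; E→CFG adds C, G → {C, E, F, G}.

{C}, {E}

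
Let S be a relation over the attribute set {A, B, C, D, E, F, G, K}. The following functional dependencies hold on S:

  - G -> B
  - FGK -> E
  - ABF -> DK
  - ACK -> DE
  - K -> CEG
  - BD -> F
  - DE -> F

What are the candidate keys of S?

AK, ABD, ABF, ADG, AFG

Attribute A never appears on the right-hand side of any dependency, so A must belong to every candidate key.
{A}⁺ = {A}, which is not all of the schema, so we must add further attributes.
{A, K}⁺: K→CEG adds C, E, G; G→B adds B; ACK→DE adds D; BD→F adds F → {A, B, C, D, E, F, G, K}.
{A, B, D}⁺: BD→F adds F; ABF→DK adds K; K→CEG adds C, E, G → {A, B, C, D, E, F, G, K}.
{A, B, F}⁺: ABF→DK adds D, K; K→CEG adds C, E, G → {A, B, C, D, E, F, G, K}.
{A, D, G}⁺: G→B adds B; BD→F adds F; ABF→DK adds K; K→CEG adds C, E → {A, B, C, D, E, F, G, K}.
{A, F, G}⁺: G→B adds B; ABF→DK adds D, K; K→CEG adds C, E → {A, B, C, D, E, F, G, K}.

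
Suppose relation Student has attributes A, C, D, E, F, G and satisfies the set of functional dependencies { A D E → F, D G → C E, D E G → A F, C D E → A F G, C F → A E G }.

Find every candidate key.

{D, G}, {C, D, E}, {C, D, F}

Attribute D never appears on the right-hand side of any dependency, so D must belong to every candidate key.
{D}⁺ = {D}, which is not all of the schema, so we must add further attributes.
{D, G}⁺: DG→CE adds C, E; DEG→AF adds A, F → {A, C, D, E, F, G}. Minimal: {G}⁺ = {G}; {D}⁺ = {D} — none reach the full schema.
{C, D, E}⁺: CDE→AFG adds A, F, G → {A, C, D, E, F, G}. Minimal: {D, E}⁺ = {D, E}; {C, E}⁺ = {C, E}; {C, D}⁺ = {C, D} — none reach the full schema.
{C, D, F}⁺: CF→AEG adds A, E, G → {A, C, D, E, F, G}. Minimal: {D, F}⁺ = {D, F}; {C, F}⁺ = {A, C, E, F, G}; {C, D}⁺ = {C, D} — none reach the full schema.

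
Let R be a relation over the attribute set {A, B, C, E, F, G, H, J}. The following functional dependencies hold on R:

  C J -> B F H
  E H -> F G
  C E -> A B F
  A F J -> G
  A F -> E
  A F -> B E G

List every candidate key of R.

{A, C, J}, {C, E, J}

Attributes C, J never appear on any right-hand side, so every candidate key must contain {C, J}.
{C, J}⁺ = {B, C, F, H, J}, which is not all of the schema, so we must add further attributes.
{A, C, J}⁺: CJ→BFH adds B, F, H; AFJ→G adds G; AF→E adds E → {A, B, C, E, F, G, H, J}.
{C, E, J}⁺: CJ→BFH adds B, F, H; EH→FG adds G; CE→ABF adds A → {A, B, C, E, F, G, H, J}.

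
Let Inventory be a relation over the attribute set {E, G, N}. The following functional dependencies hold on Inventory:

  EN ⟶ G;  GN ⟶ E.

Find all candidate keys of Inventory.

Attribute N never appears on the right-hand side of any dependency, so N must belong to every candidate key.
{N}⁺ = {N}, which is not all of the schema, so we must add further attributes.
{E, N}⁺: EN→G adds G → {E, G, N}. Minimal: {N}⁺ = {N}; {E}⁺ = {E} — none reach the full schema.
{G, N}⁺: GN→E adds E → {E, G, N}. Minimal: {N}⁺ = {N}; {G}⁺ = {G} — none reach the full schema.

{E, N}, {G, N}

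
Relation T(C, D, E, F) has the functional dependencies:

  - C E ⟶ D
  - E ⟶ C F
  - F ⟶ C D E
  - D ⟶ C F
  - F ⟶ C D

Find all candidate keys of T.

{D}⁺: D→CF adds C, F; F→CDE adds E → {C, D, E, F}.
{E}⁺: E→CF adds C, F; F→CDE adds D → {C, D, E, F}.
{F}⁺: F→CDE adds C, D, E → {C, D, E, F}.

(D), (E), (F)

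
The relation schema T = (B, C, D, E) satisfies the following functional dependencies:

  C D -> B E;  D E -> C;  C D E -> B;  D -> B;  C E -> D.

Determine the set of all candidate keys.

CD, CE, DE

{C, D}⁺: CD→BE adds B, E → {B, C, D, E}. Minimal: {D}⁺ = {B, D}; {C}⁺ = {C} — none reach the full schema.
{C, E}⁺: CE→D adds D; CD→BE adds B → {B, C, D, E}. Minimal: {E}⁺ = {E}; {C}⁺ = {C} — none reach the full schema.
{D, E}⁺: DE→C adds C; CDE→B adds B → {B, C, D, E}. Minimal: {E}⁺ = {E}; {D}⁺ = {B, D} — none reach the full schema.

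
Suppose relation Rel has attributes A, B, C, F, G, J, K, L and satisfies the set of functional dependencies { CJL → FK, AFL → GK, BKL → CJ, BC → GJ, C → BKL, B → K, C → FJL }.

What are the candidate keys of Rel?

{A, C}, {A, B, L}

Attribute A never appears on the right-hand side of any dependency, so A must belong to every candidate key.
{A}⁺ = {A}, which is not all of the schema, so we must add further attributes.
{A, C}⁺: C→BKL adds B, K, L; C→FJL adds F, J; AFL→GK adds G → {A, B, C, F, G, J, K, L}. Minimal: {C}⁺ = {B, C, F, G, J, K, L}; {A}⁺ = {A} — none reach the full schema.
{A, B, L}⁺: B→K adds K; BKL→CJ adds C, J; BC→GJ adds G; C→FJL adds F → {A, B, C, F, G, J, K, L}. Minimal: {B, L}⁺ = {B, C, F, G, J, K, L}; {A, L}⁺ = {A, L}; {A, B}⁺ = {A, B, K} — none reach the full schema.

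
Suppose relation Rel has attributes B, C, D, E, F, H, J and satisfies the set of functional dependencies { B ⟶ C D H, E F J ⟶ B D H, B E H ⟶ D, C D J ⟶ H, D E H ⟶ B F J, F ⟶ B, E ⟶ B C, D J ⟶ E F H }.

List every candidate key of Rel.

{E}⁺: E→BC adds B, C; B→CDH adds D, H; DEH→BFJ adds F, J → {B, C, D, E, F, H, J}.
{B, J}⁺: B→CDH adds C, D, H; DJ→EFH adds E, F → {B, C, D, E, F, H, J}. Minimal: {J}⁺ = {J}; {B}⁺ = {B, C, D, H} — none reach the full schema.
{D, J}⁺: DJ→EFH adds E, F, H; EFJ→BDH adds B; E→BC adds C → {B, C, D, E, F, H, J}. Minimal: {J}⁺ = {J}; {D}⁺ = {D} — none reach the full schema.
{F, J}⁺: F→B adds B; B→CDH adds C, D, H; DJ→EFH adds E → {B, C, D, E, F, H, J}. Minimal: {J}⁺ = {J}; {F}⁺ = {B, C, D, F, H} — none reach the full schema.

E; BJ; DJ; FJ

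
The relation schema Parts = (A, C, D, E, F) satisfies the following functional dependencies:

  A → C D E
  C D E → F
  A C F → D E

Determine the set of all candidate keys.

A

{A}⁺: A→CDE adds C, D, E; CDE→F adds F → {A, C, D, E, F}.
No other minimal superkey exists.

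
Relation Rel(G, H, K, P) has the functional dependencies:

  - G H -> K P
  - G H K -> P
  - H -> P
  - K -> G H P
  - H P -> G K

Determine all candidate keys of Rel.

{H}, {K}

{H}⁺: H→P adds P; HP→GK adds G, K → {G, H, K, P}.
{K}⁺: K→GHP adds G, H, P → {G, H, K, P}.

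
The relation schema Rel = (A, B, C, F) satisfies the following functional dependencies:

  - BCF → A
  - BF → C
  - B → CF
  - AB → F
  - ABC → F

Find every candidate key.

Attribute B never appears on the right-hand side of any dependency, so B must belong to every candidate key.
{B}⁺ = {A, B, C, F}, which is all of the schema, so {B} is the only candidate key.

B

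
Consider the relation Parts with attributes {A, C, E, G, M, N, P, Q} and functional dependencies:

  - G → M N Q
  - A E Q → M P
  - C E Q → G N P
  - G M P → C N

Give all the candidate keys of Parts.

(A, E, G), (A, C, E, Q)

Attributes A, E never appear on any right-hand side, so every candidate key must contain {A, E}.
{A, E}⁺ = {A, E}, which is not all of the schema, so we must add further attributes.
{A, E, G}⁺: G→MNQ adds M, N, Q; AEQ→MP adds P; GMP→CN adds C → {A, C, E, G, M, N, P, Q}.
{A, C, E, Q}⁺: AEQ→MP adds M, P; CEQ→GNP adds G, N → {A, C, E, G, M, N, P, Q}.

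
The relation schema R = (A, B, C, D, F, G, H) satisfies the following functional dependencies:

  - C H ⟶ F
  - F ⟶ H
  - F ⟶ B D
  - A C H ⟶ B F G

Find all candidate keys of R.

{A, C, F}, {A, C, H}

Attributes A, C never appear on any right-hand side, so every candidate key must contain {A, C}.
{A, C}⁺ = {A, C}, which is not all of the schema, so we must add further attributes.
{A, C, F}⁺: F→H adds H; F→BD adds B, D; ACH→BFG adds G → {A, B, C, D, F, G, H}.
{A, C, H}⁺: CH→F adds F; F→BD adds B, D; ACH→BFG adds G → {A, B, C, D, F, G, H}.
Any other superkey contains one of these as a subset, so there are no further candidate keys.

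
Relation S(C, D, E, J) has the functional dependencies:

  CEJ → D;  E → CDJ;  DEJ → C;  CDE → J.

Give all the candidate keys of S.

{E}

Attribute E never appears on the right-hand side of any dependency, so E must belong to every candidate key.
{E}⁺ = {C, D, E, J}, which is all of the schema, so {E} is the only candidate key.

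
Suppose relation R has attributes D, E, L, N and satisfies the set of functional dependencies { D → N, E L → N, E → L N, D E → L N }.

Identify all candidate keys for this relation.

DE

Attributes D, E never appear on any right-hand side, so every candidate key must contain {D, E}.
{D, E}⁺ = {D, E, L, N}, which is all of the schema, so {D, E} is the only candidate key.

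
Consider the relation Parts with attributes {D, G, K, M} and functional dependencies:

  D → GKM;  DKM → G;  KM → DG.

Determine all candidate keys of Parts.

{D}⁺: D→GKM adds G, K, M → {D, G, K, M}.
{K, M}⁺: KM→DG adds D, G → {D, G, K, M}. Minimal: {M}⁺ = {M}; {K}⁺ = {K} — none reach the full schema.
Any other superkey contains one of these as a subset, so there are no further candidate keys.

{D}; {K, M}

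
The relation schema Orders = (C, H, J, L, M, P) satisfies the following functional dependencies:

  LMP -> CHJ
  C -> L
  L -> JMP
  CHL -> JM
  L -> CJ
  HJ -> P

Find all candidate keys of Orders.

{C}⁺: C→L adds L; L→JMP adds J, M, P; LMP→CHJ adds H → {C, H, J, L, M, P}.
{L}⁺: L→JMP adds J, M, P; L→CJ adds C; LMP→CHJ adds H → {C, H, J, L, M, P}.
Any other superkey contains one of these as a subset, so there are no further candidate keys.

C, L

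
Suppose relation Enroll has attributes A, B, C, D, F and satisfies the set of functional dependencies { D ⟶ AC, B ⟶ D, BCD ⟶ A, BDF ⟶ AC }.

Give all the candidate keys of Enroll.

Attributes B, F never appear on any right-hand side, so every candidate key must contain {B, F}.
{B, F}⁺ = {A, B, C, D, F}, which is all of the schema, so {B, F} is the only candidate key.

BF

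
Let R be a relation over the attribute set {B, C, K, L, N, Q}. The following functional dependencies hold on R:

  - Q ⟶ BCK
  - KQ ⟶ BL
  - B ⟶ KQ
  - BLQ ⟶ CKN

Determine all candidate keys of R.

{B}, {Q}

{B}⁺: B→KQ adds K, Q; Q→BCK adds C; KQ→BL adds L; BLQ→CKN adds N → {B, C, K, L, N, Q}.
{Q}⁺: Q→BCK adds B, C, K; KQ→BL adds L; BLQ→CKN adds N → {B, C, K, L, N, Q}.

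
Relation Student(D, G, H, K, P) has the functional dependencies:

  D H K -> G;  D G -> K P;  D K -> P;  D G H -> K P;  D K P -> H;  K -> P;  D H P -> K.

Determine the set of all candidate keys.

{D, G}, {D, K}, {D, H, P}

Attribute D never appears on the right-hand side of any dependency, so D must belong to every candidate key.
{D}⁺ = {D}, which is not all of the schema, so we must add further attributes.
{D, G}⁺: DG→KP adds K, P; DKP→H adds H → {D, G, H, K, P}. Minimal: {G}⁺ = {G}; {D}⁺ = {D} — none reach the full schema.
{D, K}⁺: DK→P adds P; DKP→H adds H; DHK→G adds G → {D, G, H, K, P}. Minimal: {K}⁺ = {K, P}; {D}⁺ = {D} — none reach the full schema.
{D, H, P}⁺: DHP→K adds K; DHK→G adds G → {D, G, H, K, P}. Minimal: {H, P}⁺ = {H, P}; {D, P}⁺ = {D, P}; {D, H}⁺ = {D, H} — none reach the full schema.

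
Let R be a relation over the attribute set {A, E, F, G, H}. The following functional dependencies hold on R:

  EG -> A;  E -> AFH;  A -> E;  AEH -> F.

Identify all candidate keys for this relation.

{A, G}, {E, G}

Attribute G never appears on the right-hand side of any dependency, so G must belong to every candidate key.
{G}⁺ = {G}, which is not all of the schema, so we must add further attributes.
{A, G}⁺: A→E adds E; E→AFH adds F, H → {A, E, F, G, H}. Minimal: {G}⁺ = {G}; {A}⁺ = {A, E, F, H} — none reach the full schema.
{E, G}⁺: EG→A adds A; E→AFH adds F, H → {A, E, F, G, H}. Minimal: {G}⁺ = {G}; {E}⁺ = {A, E, F, H} — none reach the full schema.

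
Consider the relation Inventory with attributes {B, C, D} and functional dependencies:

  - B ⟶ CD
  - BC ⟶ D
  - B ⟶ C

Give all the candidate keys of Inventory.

{B}

Attribute B never appears on the right-hand side of any dependency, so B must belong to every candidate key.
{B}⁺ = {B, C, D}, which is all of the schema, so {B} is the only candidate key.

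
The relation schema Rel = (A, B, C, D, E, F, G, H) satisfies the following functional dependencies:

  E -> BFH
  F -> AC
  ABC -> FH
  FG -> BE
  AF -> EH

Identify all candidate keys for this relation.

{D, E, G}⁺: E→BFH adds B, F, H; F→AC adds A, C → {A, B, C, D, E, F, G, H}. Minimal: {E, G}⁺ = {A, B, C, E, F, G, H}; {D, G}⁺ = {D, G}; {D, E}⁺ = {A, B, C, D, E, F, H} — none reach the full schema.
{D, F, G}⁺: F→AC adds A, C; FG→BE adds B, E; AF→EH adds H → {A, B, C, D, E, F, G, H}. Minimal: {F, G}⁺ = {A, B, C, E, F, G, H}; {D, G}⁺ = {D, G}; {D, F}⁺ = {A, B, C, D, E, F, H} — none reach the full schema.
{A, B, C, D, G}⁺: ABC→FH adds F, H; FG→BE adds E → {A, B, C, D, E, F, G, H}. Minimal: {B, C, D, G}⁺ = {B, C, D, G}; {A, C, D, G}⁺ = {A, C, D, G}; {A, B, D, G}⁺ = {A, B, D, G}; … — none reach the full schema.
Any other superkey contains one of these as a subset, so there are no further candidate keys.

(D, E, G), (D, F, G), (A, B, C, D, G)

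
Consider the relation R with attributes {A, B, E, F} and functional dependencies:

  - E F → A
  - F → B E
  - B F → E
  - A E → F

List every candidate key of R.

(F), (A, E)

{F}⁺: F→BE adds B, E; EF→A adds A → {A, B, E, F}.
{A, E}⁺: AE→F adds F; F→BE adds B → {A, B, E, F}.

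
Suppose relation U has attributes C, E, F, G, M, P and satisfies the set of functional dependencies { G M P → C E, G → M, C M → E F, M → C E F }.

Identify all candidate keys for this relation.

GP

Attributes G, P never appear on any right-hand side, so every candidate key must contain {G, P}.
{G, P}⁺ = {C, E, F, G, M, P}, which is all of the schema, so {G, P} is the only candidate key.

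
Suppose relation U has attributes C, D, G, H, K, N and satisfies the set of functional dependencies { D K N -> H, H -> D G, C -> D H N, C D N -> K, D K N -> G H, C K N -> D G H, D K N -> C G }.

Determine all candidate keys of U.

{C}⁺: C→DHN adds D, H, N; CDN→K adds K; DKN→GH adds G → {C, D, G, H, K, N}.
{D, K, N}⁺: DKN→H adds H; H→DG adds G; DKN→CG adds C → {C, D, G, H, K, N}. Minimal: {K, N}⁺ = {K, N}; {D, N}⁺ = {D, N}; {D, K}⁺ = {D, K} — none reach the full schema.
{H, K, N}⁺: H→DG adds D, G; DKN→CG adds C → {C, D, G, H, K, N}. Minimal: {K, N}⁺ = {K, N}; {H, N}⁺ = {D, G, H, N}; {H, K}⁺ = {D, G, H, K} — none reach the full schema.
Any other superkey contains one of these as a subset, so there are no further candidate keys.

C, DKN, HKN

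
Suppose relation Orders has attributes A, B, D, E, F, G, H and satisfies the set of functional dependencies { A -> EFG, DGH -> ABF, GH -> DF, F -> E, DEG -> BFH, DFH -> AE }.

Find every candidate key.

{A, D}⁺: A→EFG adds E, F, G; DEG→BFH adds B, H → {A, B, D, E, F, G, H}. Minimal: {D}⁺ = {D}; {A}⁺ = {A, E, F, G} — none reach the full schema.
{A, H}⁺: A→EFG adds E, F, G; GH→DF adds D; DEG→BFH adds B → {A, B, D, E, F, G, H}. Minimal: {H}⁺ = {H}; {A}⁺ = {A, E, F, G} — none reach the full schema.
{G, H}⁺: GH→DF adds D, F; F→E adds E; DEG→BFH adds B; DFH→AE adds A → {A, B, D, E, F, G, H}. Minimal: {H}⁺ = {H}; {G}⁺ = {G} — none reach the full schema.
{D, E, G}⁺: DEG→BFH adds B, F, H; DFH→AE adds A → {A, B, D, E, F, G, H}. Minimal: {E, G}⁺ = {E, G}; {D, G}⁺ = {D, G}; {D, E}⁺ = {D, E} — none reach the full schema.
{D, F, G}⁺: F→E adds E; DEG→BFH adds B, H; DFH→AE adds A → {A, B, D, E, F, G, H}. Minimal: {F, G}⁺ = {E, F, G}; {D, G}⁺ = {D, G}; {D, F}⁺ = {D, E, F} — none reach the full schema.
{D, F, H}⁺: F→E adds E; DFH→AE adds A; A→EFG adds G; DGH→ABF adds B → {A, B, D, E, F, G, H}. Minimal: {F, H}⁺ = {E, F, H}; {D, H}⁺ = {D, H}; {D, F}⁺ = {D, E, F} — none reach the full schema.

{A, D}, {A, H}, {G, H}, {D, E, G}, {D, F, G}, {D, F, H}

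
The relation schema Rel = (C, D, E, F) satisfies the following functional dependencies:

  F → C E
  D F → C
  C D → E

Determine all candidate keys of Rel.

{D, F}

Attributes D, F never appear on any right-hand side, so every candidate key must contain {D, F}.
{D, F}⁺ = {C, D, E, F}, which is all of the schema, so {D, F} is the only candidate key.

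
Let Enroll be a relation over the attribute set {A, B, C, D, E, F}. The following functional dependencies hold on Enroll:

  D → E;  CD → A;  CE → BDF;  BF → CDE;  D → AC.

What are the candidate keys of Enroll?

{D}⁺: D→E adds E; D→AC adds A, C; CE→BDF adds B, F → {A, B, C, D, E, F}.
{B, F}⁺: BF→CDE adds C, D, E; D→AC adds A → {A, B, C, D, E, F}.
{C, E}⁺: CE→BDF adds B, D, F; D→AC adds A → {A, B, C, D, E, F}.

(D), (B, F), (C, E)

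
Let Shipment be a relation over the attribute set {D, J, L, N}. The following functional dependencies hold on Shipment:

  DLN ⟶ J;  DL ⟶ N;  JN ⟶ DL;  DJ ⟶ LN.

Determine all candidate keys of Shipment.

{D, J}⁺: DJ→LN adds L, N → {D, J, L, N}.
{D, L}⁺: DL→N adds N; DLN→J adds J → {D, J, L, N}.
{J, N}⁺: JN→DL adds D, L → {D, J, L, N}.
Any other superkey contains one of these as a subset, so there are no further candidate keys.

{D, J}; {D, L}; {J, N}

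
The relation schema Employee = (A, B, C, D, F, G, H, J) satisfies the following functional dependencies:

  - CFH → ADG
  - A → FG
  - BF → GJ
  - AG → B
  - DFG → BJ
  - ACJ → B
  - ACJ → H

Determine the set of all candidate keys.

{A, C}; {C, F, H}

{A, C}⁺: A→FG adds F, G; AG→B adds B; BF→GJ adds J; ACJ→H adds H; CFH→ADG adds D → {A, B, C, D, F, G, H, J}. Minimal: {C}⁺ = {C}; {A}⁺ = {A, B, F, G, J} — none reach the full schema.
{C, F, H}⁺: CFH→ADG adds A, D, G; AG→B adds B; DFG→BJ adds J → {A, B, C, D, F, G, H, J}. Minimal: {F, H}⁺ = {F, H}; {C, H}⁺ = {C, H}; {C, F}⁺ = {C, F} — none reach the full schema.
Any other superkey contains one of these as a subset, so there are no further candidate keys.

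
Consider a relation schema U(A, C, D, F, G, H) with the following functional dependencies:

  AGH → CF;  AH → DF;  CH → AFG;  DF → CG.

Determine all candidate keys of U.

AH; CH; DFH

{A, H}⁺: AH→DF adds D, F; DF→CG adds C, G → {A, C, D, F, G, H}. Minimal: {H}⁺ = {H}; {A}⁺ = {A} — none reach the full schema.
{C, H}⁺: CH→AFG adds A, F, G; AH→DF adds D → {A, C, D, F, G, H}. Minimal: {H}⁺ = {H}; {C}⁺ = {C} — none reach the full schema.
{D, F, H}⁺: DF→CG adds C, G; CH→AFG adds A → {A, C, D, F, G, H}. Minimal: {F, H}⁺ = {F, H}; {D, H}⁺ = {D, H}; {D, F}⁺ = {C, D, F, G} — none reach the full schema.
Any other superkey contains one of these as a subset, so there are no further candidate keys.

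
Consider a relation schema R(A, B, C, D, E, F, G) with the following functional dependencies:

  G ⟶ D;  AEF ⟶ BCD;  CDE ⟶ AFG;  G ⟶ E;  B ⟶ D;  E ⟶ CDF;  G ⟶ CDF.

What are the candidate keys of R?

{E}; {G}

{E}⁺: E→CDF adds C, D, F; CDE→AFG adds A, G; AEF→BCD adds B → {A, B, C, D, E, F, G}.
{G}⁺: G→D adds D; G→E adds E; E→CDF adds C, F; CDE→AFG adds A; AEF→BCD adds B → {A, B, C, D, E, F, G}.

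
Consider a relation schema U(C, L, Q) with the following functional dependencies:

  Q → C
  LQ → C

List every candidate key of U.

{L, Q}

Attributes L, Q never appear on any right-hand side, so every candidate key must contain {L, Q}.
{L, Q}⁺ = {C, L, Q}, which is all of the schema, so {L, Q} is the only candidate key.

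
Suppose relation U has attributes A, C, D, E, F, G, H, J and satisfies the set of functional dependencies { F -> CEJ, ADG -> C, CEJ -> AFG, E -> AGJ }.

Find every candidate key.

Attributes D, H never appear on any right-hand side, so every candidate key must contain {D, H}.
{D, H}⁺ = {D, H}, which is not all of the schema, so we must add further attributes.
{D, E, H}⁺: E→AGJ adds A, G, J; ADG→C adds C; CEJ→AFG adds F → {A, C, D, E, F, G, H, J}.
{D, F, H}⁺: F→CEJ adds C, E, J; CEJ→AFG adds A, G → {A, C, D, E, F, G, H, J}.
Any other superkey contains one of these as a subset, so there are no further candidate keys.

{D, E, H}, {D, F, H}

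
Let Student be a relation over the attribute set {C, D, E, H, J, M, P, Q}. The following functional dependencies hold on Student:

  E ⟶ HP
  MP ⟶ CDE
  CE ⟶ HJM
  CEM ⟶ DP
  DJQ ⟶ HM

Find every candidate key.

Attribute Q never appears on the right-hand side of any dependency, so Q must belong to every candidate key.
{Q}⁺ = {Q}, which is not all of the schema, so we must add further attributes.
{C, E, Q}⁺: E→HP adds H, P; CE→HJM adds J, M; CEM→DP adds D → {C, D, E, H, J, M, P, Q}.
{E, M, Q}⁺: E→HP adds H, P; MP→CDE adds C, D; CE→HJM adds J → {C, D, E, H, J, M, P, Q}.
{M, P, Q}⁺: MP→CDE adds C, D, E; CE→HJM adds H, J → {C, D, E, H, J, M, P, Q}.
{D, E, J, Q}⁺: E→HP adds H, P; DJQ→HM adds M; MP→CDE adds C → {C, D, E, H, J, M, P, Q}.
{D, J, P, Q}⁺: DJQ→HM adds H, M; MP→CDE adds C, E → {C, D, E, H, J, M, P, Q}.

(C, E, Q), (E, M, Q), (M, P, Q), (D, E, J, Q), (D, J, P, Q)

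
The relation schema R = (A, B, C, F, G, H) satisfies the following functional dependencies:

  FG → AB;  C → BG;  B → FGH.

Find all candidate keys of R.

{C}

Attribute C never appears on the right-hand side of any dependency, so C must belong to every candidate key.
{C}⁺ = {A, B, C, F, G, H}, which is all of the schema, so {C} is the only candidate key.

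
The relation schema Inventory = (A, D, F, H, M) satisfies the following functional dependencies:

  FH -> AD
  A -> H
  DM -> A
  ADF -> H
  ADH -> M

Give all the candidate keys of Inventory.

{A, F}, {F, H}, {D, F, M}

Attribute F never appears on the right-hand side of any dependency, so F must belong to every candidate key.
{F}⁺ = {F}, which is not all of the schema, so we must add further attributes.
{A, F}⁺: A→H adds H; FH→AD adds D; ADH→M adds M → {A, D, F, H, M}. Minimal: {F}⁺ = {F}; {A}⁺ = {A, H} — none reach the full schema.
{F, H}⁺: FH→AD adds A, D; ADH→M adds M → {A, D, F, H, M}. Minimal: {H}⁺ = {H}; {F}⁺ = {F} — none reach the full schema.
{D, F, M}⁺: DM→A adds A; ADF→H adds H → {A, D, F, H, M}. Minimal: {F, M}⁺ = {F, M}; {D, M}⁺ = {A, D, H, M}; {D, F}⁺ = {D, F} — none reach the full schema.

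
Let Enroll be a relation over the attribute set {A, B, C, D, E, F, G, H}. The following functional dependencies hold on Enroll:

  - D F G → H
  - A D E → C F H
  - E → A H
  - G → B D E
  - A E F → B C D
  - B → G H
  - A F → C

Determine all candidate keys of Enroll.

{B}⁺: B→GH adds G, H; G→BDE adds D, E; E→AH adds A; ADE→CFH adds C, F → {A, B, C, D, E, F, G, H}.
{G}⁺: G→BDE adds B, D, E; B→GH adds H; E→AH adds A; ADE→CFH adds C, F → {A, B, C, D, E, F, G, H}.
{D, E}⁺: E→AH adds A, H; ADE→CFH adds C, F; AEF→BCD adds B; B→GH adds G → {A, B, C, D, E, F, G, H}.
{E, F}⁺: E→AH adds A, H; AEF→BCD adds B, C, D; B→GH adds G → {A, B, C, D, E, F, G, H}.
Any other superkey contains one of these as a subset, so there are no further candidate keys.

{B}; {G}; {D, E}; {E, F}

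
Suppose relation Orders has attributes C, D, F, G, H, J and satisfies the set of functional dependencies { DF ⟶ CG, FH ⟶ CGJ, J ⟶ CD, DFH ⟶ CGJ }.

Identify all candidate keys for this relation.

Attributes F, H never appear on any right-hand side, so every candidate key must contain {F, H}.
{F, H}⁺ = {C, D, F, G, H, J}, which is all of the schema, so {F, H} is the only candidate key.

(F, H)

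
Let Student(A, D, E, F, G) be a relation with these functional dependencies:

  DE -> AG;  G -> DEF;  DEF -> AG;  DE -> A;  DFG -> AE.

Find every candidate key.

{G}⁺: G→DEF adds D, E, F; DEF→AG adds A → {A, D, E, F, G}.
{D, E}⁺: DE→AG adds A, G; G→DEF adds F → {A, D, E, F, G}. Minimal: {E}⁺ = {E}; {D}⁺ = {D} — none reach the full schema.

{G}, {D, E}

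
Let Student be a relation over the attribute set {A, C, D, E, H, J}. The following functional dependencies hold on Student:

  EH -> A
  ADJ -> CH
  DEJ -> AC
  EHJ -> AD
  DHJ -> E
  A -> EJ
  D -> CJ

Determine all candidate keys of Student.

{A, D}; {A, H}; {D, E}; {D, H}; {E, H}

{A, D}⁺: A→EJ adds E, J; D→CJ adds C; ADJ→CH adds H → {A, C, D, E, H, J}. Minimal: {D}⁺ = {C, D, J}; {A}⁺ = {A, E, J} — none reach the full schema.
{A, H}⁺: A→EJ adds E, J; EHJ→AD adds D; D→CJ adds C → {A, C, D, E, H, J}. Minimal: {H}⁺ = {H}; {A}⁺ = {A, E, J} — none reach the full schema.
{D, E}⁺: D→CJ adds C, J; DEJ→AC adds A; ADJ→CH adds H → {A, C, D, E, H, J}. Minimal: {E}⁺ = {E}; {D}⁺ = {C, D, J} — none reach the full schema.
{D, H}⁺: D→CJ adds C, J; DHJ→E adds E; EH→A adds A → {A, C, D, E, H, J}. Minimal: {H}⁺ = {H}; {D}⁺ = {C, D, J} — none reach the full schema.
{E, H}⁺: EH→A adds A; A→EJ adds J; EHJ→AD adds D; D→CJ adds C → {A, C, D, E, H, J}. Minimal: {H}⁺ = {H}; {E}⁺ = {E} — none reach the full schema.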